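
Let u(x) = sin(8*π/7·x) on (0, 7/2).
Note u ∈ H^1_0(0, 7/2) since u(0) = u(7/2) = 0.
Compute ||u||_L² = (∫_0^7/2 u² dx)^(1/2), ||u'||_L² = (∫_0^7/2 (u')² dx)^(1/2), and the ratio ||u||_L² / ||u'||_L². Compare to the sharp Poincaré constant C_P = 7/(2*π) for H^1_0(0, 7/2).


||u||_L² / ||u'||_L² = 7/(8*π) < C_P = 7/(2*π).

u(x) = sin(8*π/7·x), so u'(x) = 8*π*cos(8*π*x/7)/7.
Writing u(x) = A·sin(kπx/L) with A = 1 and k = 4, use ∫_0^L sin²(kπx/L) dx = L/2 and ∫_0^L cos²(kπx/L) dx = L/2.
u² = 1·sin²(8*π/7·x) and (u')² = 64*π^2/49·cos²(8*π/7·x), and each of sin², cos² integrates to L/2 = 7/4 over (0, 7/2).
∫_0^7/2 u² dx = 7/4, so ||u||_L² = sqrt(7)/2.
∫_0^7/2 (u')² dx = 16*π^2/7, so ||u'||_L² = 4*sqrt(7)*π/7.
Ratio ||u||_L² / ||u'||_L² = 7/(8*π).
Sharp Poincaré constant on H^1_0(0, 7/2) is C_P = L/π = 7/(2*π), achieved by sin(2*π/7·x).
This is the k = 4 harmonic; the ratio L/(kπ) is strictly less than C_P = L/π, consistent with the sharp inequality ||u||_L² ≤ C_P ||u'||_L².


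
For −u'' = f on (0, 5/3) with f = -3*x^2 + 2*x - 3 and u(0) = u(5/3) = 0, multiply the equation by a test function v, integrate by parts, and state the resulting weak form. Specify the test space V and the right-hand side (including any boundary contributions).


V = H^1_0(0, 5/3) (so v(0) = v(5/3) = 0); weak form: ∫_0^5/3 u'v' dx = ∫_0^5/3 (-3*x^2 + 2*x - 3) v dx for all v ∈ V.

Multiply both sides by a test function v and integrate from 0 to 5/3:
  ∫_0^5/3 −u''(x) v(x) dx = ∫_0^5/3 f(x) v(x) dx.
Integrate the LHS by parts once:
  ∫_0^5/3 −u'' v dx = −[u'(x) v(x)]_0^5/3 + ∫_0^5/3 u'(x) v'(x) dx.
Thus ∫_0^5/3 u'(x) v'(x) dx = ∫_0^5/3 f(x) v(x) dx + [u'(x) v(x)]_0^5/3.
Choose V so that boundary terms are either known or forced to vanish.
u is Dirichlet: u(0) = u(5/3) = 0. Let V = H^1_0(0, 5/3); then v(0) = v(5/3) = 0, and [u' v]_0^5/3 = 0.
Weak formulation: find u (satisfying any essential BC) such that ∫_0^5/3 u'(x) v'(x) dx = ∫_0^5/3 f v dx for all v ∈ V.
Substituting f(x) = -3*x^2 + 2*x - 3, the right-hand side is ∫_0^5/3 (-3*x^2 + 2*x - 3) v dx.


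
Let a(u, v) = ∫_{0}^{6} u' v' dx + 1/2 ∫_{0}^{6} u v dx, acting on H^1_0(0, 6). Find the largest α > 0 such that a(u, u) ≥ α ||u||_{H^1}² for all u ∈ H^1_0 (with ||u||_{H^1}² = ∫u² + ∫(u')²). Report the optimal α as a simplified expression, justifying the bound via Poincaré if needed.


α = (π^2 + 18)/(π^2 + 36)

Coercivity of a(·,·) on H^1_0(0, 6) means a(u, u) ≥ α ||u||_{H^1}² for every u ∈ H^1_0.
The interval has length L = 6, and Poincaré/coercivity depend only on L. Here a(u, u) = ∫(u')² + (1/2)·∫u².
Here 0 < c = 1/2 < 1. The condition a(u,u) ≥ α||u||_{H^1}² reads (1−α)∫(u')² ≥ (α−c)∫u². Any admissible α is ≤ 1 (rapidly oscillating u have ∫u²/∫(u')² → 0), and α = 1 would force 0 ≥ (1−c)∫u², impossible since c < 1; so 1−α > 0. By the sharp Poincaré inequality on H^1_0 of an interval of length L, ∫(u')² ≥ (π/L)²∫u² with equality for the first sine mode sin(π(x−x₀)/L) (x₀ the left endpoint), so the inequality holds for all u iff (1−α)(π/L)² ≥ α − c, i.e. α ≤ ((π/L)² + c)/((π/L)² + 1) = (1 + c(L/π)²)/(1 + (L/π)²). With (π/L)² = π^2/36 and c = 1/2, the largest admissible constant is α = ((π/L)² + c)/((π/L)² + 1).
Simplifying, α = (π^2 + 18)/(π^2 + 36).


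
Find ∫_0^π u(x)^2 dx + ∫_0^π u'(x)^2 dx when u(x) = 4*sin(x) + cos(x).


||u||_{H^1(0,π)}^2 = 17*π

u'(x) = -sin(x) + 4*cos(x).
Expand u² and (u')² and integrate term by term on (0, π), using: for integers n ≥ 1, ∫_0^π sin²(nx) dx = ∫_0^π cos²(nx) dx = π/2; for n ≠ n', ∫_0^π sin(nx)sin(n'x) dx = ∫_0^π cos(nx)cos(n'x) dx = 0; and by product-to-sum, ∫_0^π sin(nx)cos(n'x) dx = ½∫_0^π [sin((n+n')x) + sin((n−n')x)] dx, which is 0 when n+n' is even and 2n/(n²−n'²) when n+n' is odd (it need not vanish on (0, π)).
  u² squared terms: (4)²·∫sin(x)² dx = 16·π/2 = 8*π;  (1)²·∫cos(x)² dx = 1·π/2 = π/2.
  u² cross terms: 2·(4)·(1)·∫sin(x)·cos(x) dx = 8·(0) = 0.
  So ∫_0^π u² dx = 8*π + π/2 + 0 = 17*π/2.
  (u')² squared terms: (-1)²·∫sin(x)² dx = 1·π/2 = π/2;  (4)²·∫cos(x)² dx = 16·π/2 = 8*π.
  (u')² cross terms: 2·(-1)·(4)·∫sin(x)·cos(x) dx = -8·(0) = 0.
  So ∫_0^π (u')² dx = π/2 + 8*π + 0 = 17*π/2.
||u||_{H^1}^2 = (17*π/2) + (17*π/2) = 17*π.


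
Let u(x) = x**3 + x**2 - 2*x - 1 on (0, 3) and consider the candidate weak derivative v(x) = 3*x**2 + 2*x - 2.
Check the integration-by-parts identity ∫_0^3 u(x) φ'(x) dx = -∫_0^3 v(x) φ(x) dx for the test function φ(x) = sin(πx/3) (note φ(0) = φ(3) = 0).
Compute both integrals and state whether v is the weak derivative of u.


LHS = -87/π + 324/π^3, RHS = -87/π + 324/π^3. Yes, v = u' weakly.

u(x) = x**3 + x**2 - 2*x - 1, classical derivative u'(x) = 3*x**2 + 2*x - 2.
φ(x) = sin(πx/3), so φ'(x) = π*cos(π*x/3)/3.
Note φ(0) = φ(3) = 0, so the boundary term u·φ vanishes.
LHS = ∫_0^3 u(x) φ'(x) dx = ∫_0^3 (π*x^3*cos(π*x/3)/3 + π*x^2*cos(π*x/3)/3 - 2*π*x*cos(π*x/3)/3 - π*cos(π*x/3)/3) dx. Term by term:
  ∫_0^3 -π*cos(π*x/3)/3 dx = 0;  ∫_0^3 -2*π*x*cos(π*x/3)/3 dx = 12/π;  ∫_0^3 π*x^2*cos(π*x/3)/3 dx = -18/π;
  ∫_0^3 π*x^3*cos(π*x/3)/3 dx = -81/π + 324/π^3.
Sum: 0 + 12/π − 18/π + -81/π + 324/π^3 = -87/π + 324/π^3.
So LHS = -87/π + 324/π^3.
∫_0^3 v(x) φ(x) dx = ∫_0^3 (3*x^2*sin(π*x/3) + 2*x*sin(π*x/3) - 2*sin(π*x/3)) dx. Term by term:
  ∫_0^3 -2*sin(π*x/3) dx = -12/π;  ∫_0^3 2*x*sin(π*x/3) dx = 18/π;  ∫_0^3 3*x^2*sin(π*x/3) dx = -324/π^3 + 81/π.
Sum: -12/π + 18/π + -324/π^3 + 81/π = -324/π^3 + 87/π.
So RHS = -∫_0^3 v(x) φ(x) dx = -87/π + 324/π^3.
LHS = RHS, so the identity holds for this test φ.
Moreover u is smooth here and v(x) = u'(x) = 3*x**2 + 2*x - 2 pointwise, so the identity holds for every test function. Hence v is the weak derivative of u.


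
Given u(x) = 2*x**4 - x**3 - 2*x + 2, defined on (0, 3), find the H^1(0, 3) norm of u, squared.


||u||_{H^1}^2 = 1357647/70

The H^1 norm (squared) on an interval (0, L) is
  ||u||_{H^1}^2 = ∫_0^L u(x)^2 dx + ∫_0^L u'(x)^2 dx.
Compute u'(x) = 8*x**3 - 3*x**2 - 2.
Then u(x)^2 = 4*x**8 - 4*x**7 + x**6 - 8*x**5 + 12*x**4 - 4*x**3 + 4*x**2 - 8*x + 4 and u'(x)^2 = 64*x**6 - 48*x**5 + 9*x**4 - 32*x**3 + 12*x**2 + 4.
Integrate each monomial from 0 to 3 using ∫_0^3 c·x^n dx = c·3^(n+1)/(n+1):
  ∫_0^3 u(x)^2 dx = ∫_0^3 (4*x^8 - 4*x^7 + x^6 - 8*x^5 + 12*x^4 - 4*x^3 + 4*x^2 - 8*x + 4) dx. Term by term:
    ∫_0^3 4*x^8 dx = 8748;  ∫_0^3 -4*x^7 dx = -6561/2;  ∫_0^3 x^6 dx = 2187/7;
    ∫_0^3 -8*x^5 dx = -972;  ∫_0^3 12*x^4 dx = 2916/5;  ∫_0^3 -4*x^3 dx = -81;
    ∫_0^3 4*x^2 dx = 36;  ∫_0^3 -8*x dx = -36;  ∫_0^3 4 dx = 12.
  Sum: 8748 − 6561/2 + 2187/7 − 972 + 2916/5 − 81 + 36 − 36 + 12 = 372549/70.
  ∫_0^3 u'(x)^2 dx = ∫_0^3 (64*x^6 - 48*x^5 + 9*x^4 - 32*x^3 + 12*x^2 + 4) dx. Term by term:
    ∫_0^3 64*x^6 dx = 139968/7;  ∫_0^3 -48*x^5 dx = -5832;  ∫_0^3 9*x^4 dx = 2187/5;
    ∫_0^3 -32*x^3 dx = -648;  ∫_0^3 12*x^2 dx = 108;  ∫_0^3 4 dx = 12.
  Sum: 139968/7 − 5832 + 2187/5 − 648 + 108 + 12 = 492549/35.
Adding: ||u||_{H^1}^2 = 372549/70 + 492549/35 = 1357647/70.


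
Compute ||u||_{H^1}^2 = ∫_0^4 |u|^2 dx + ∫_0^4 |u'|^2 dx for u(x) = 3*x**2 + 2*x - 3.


||u||_{H^1}^2 = 48428/15

The H^1 norm (squared) on an interval (0, L) is
  ||u||_{H^1}^2 = ∫_0^L u(x)^2 dx + ∫_0^L u'(x)^2 dx.
Compute u'(x) = 6*x + 2.
Then u(x)^2 = 9*x**4 + 12*x**3 - 14*x**2 - 12*x + 9 and u'(x)^2 = 36*x**2 + 24*x + 4.
Integrate each monomial from 0 to 4 using ∫_0^4 c·x^n dx = c·4^(n+1)/(n+1):
  ∫_0^4 u(x)^2 dx = ∫_0^4 (9*x^4 + 12*x^3 - 14*x^2 - 12*x + 9) dx. Term by term:
    ∫_0^4 9*x^4 dx = 9216/5;  ∫_0^4 12*x^3 dx = 768;  ∫_0^4 -14*x^2 dx = -896/3;
    ∫_0^4 -12*x dx = -96;  ∫_0^4 9 dx = 36.
  Sum: 9216/5 + 768 − 896/3 − 96 + 36 = 33788/15.
  ∫_0^4 u'(x)^2 dx = ∫_0^4 (36*x^2 + 24*x + 4) dx. Term by term:
    ∫_0^4 36*x^2 dx = 768;  ∫_0^4 24*x dx = 192;  ∫_0^4 4 dx = 16.
  Sum: 768 + 192 + 16 = 976.
Adding: ||u||_{H^1}^2 = 33788/15 + 976 = 48428/15.


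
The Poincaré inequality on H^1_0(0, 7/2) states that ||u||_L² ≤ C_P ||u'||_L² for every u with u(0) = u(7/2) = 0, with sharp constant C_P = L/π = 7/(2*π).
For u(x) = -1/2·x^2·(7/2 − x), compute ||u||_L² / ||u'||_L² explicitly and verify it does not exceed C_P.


||u||_L² / ||u'||_L² = sqrt(14)/4 < C_P = 7/(2*π).

u(x) = -1/2·x^2·(7/2 − x), so u'(x) = x*(3*x - 7)/2.
u(x) = -1/2·x^2·(7/2 − x) vanishes at x = 0 and x = 7/2, so u ∈ H^1_0(0, 7/2). Differentiate via the product rule and integrate the resulting polynomials term by term.
  ∫_0^7/2 u² dx = ∫_0^7/2 (x^6/4 - 7*x^5/4 + 49*x^4/16) dx. Term by term:
    ∫_0^7/2 x^6/4 dx = 117649/512;  ∫_0^7/2 -7*x^5/4 dx = -823543/1536;  ∫_0^7/2 49*x^4/16 dx = 823543/2560.
  Sum: 117649/512 − 823543/1536 + 823543/2560 = 117649/7680.
  ∫_0^7/2 (u')² dx = ∫_0^7/2 (9*x^4/4 - 21*x^3/2 + 49*x^2/4) dx. Term by term:
    ∫_0^7/2 9*x^4/4 dx = 151263/640;  ∫_0^7/2 -21*x^3/2 dx = -50421/128;  ∫_0^7/2 49*x^2/4 dx = 16807/96.
  Sum: 151263/640 − 50421/128 + 16807/96 = 16807/960.
∫_0^7/2 u² dx = 117649/7680, so ||u||_L² = 343*sqrt(30)/480.
∫_0^7/2 (u')² dx = 16807/960, so ||u'||_L² = 49*sqrt(105)/120.
Ratio ||u||_L² / ||u'||_L² = sqrt(14)/4.
Sharp Poincaré constant on H^1_0(0, 7/2) is C_P = L/π = 7/(2*π), achieved by sin(2*π/7·x).
A polynomial bump cannot attain the sharp Poincaré constant (only the first sine eigenfunction does), so the ratio is strictly less than C_P, consistent with ||u||_L² ≤ C_P ||u'||_L².


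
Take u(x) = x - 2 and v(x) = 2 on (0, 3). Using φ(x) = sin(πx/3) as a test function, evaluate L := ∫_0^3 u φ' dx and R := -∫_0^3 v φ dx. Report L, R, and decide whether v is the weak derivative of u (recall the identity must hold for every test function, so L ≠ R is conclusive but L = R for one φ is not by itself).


LHS = -6/π, RHS = -12/π. No, v is not the weak derivative of u.

u(x) = x - 2, classical derivative u'(x) = 1.
φ(x) = sin(πx/3), so φ'(x) = π*cos(π*x/3)/3.
Note φ(0) = φ(3) = 0, so the boundary term u·φ vanishes.
LHS = ∫_0^3 u(x) φ'(x) dx = ∫_0^3 (π*x*cos(π*x/3)/3 - 2*π*cos(π*x/3)/3) dx. Term by term:
  ∫_0^3 -2*π*cos(π*x/3)/3 dx = 0;  ∫_0^3 π*x*cos(π*x/3)/3 dx = -6/π.
Sum: 0 − 6/π = -6/π.
So LHS = -6/π.
∫_0^3 v(x) φ(x) dx = ∫_0^3 (2*sin(π*x/3)) dx. Term by term:
  ∫_0^3 2*sin(π*x/3) dx = 12/π.
So RHS = -∫_0^3 v(x) φ(x) dx = -12/π.
LHS − RHS = 6/π ≠ 0, so the identity fails.
(For a valid weak derivative the identity must hold for EVERY test function, in particular this one. The failure shows v is NOT the weak derivative of u.)
Correct weak derivative would be u'(x) = 1.


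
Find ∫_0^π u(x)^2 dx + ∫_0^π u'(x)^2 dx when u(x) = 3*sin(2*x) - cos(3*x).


||u||_{H^1(0,π)}^2 = 48 + 55*π/2

u'(x) = 3*sin(3*x) + 6*cos(2*x).
Expand u² and (u')² and integrate term by term on (0, π), using: for integers n ≥ 1, ∫_0^π sin²(nx) dx = ∫_0^π cos²(nx) dx = π/2; for n ≠ n', ∫_0^π sin(nx)sin(n'x) dx = ∫_0^π cos(nx)cos(n'x) dx = 0; and by product-to-sum, ∫_0^π sin(nx)cos(n'x) dx = ½∫_0^π [sin((n+n')x) + sin((n−n')x)] dx, which is 0 when n+n' is even and 2n/(n²−n'²) when n+n' is odd (it need not vanish on (0, π)).
  u² squared terms: (-1)²·∫cos(3x)² dx = 1·π/2 = π/2;  (3)²·∫sin(2x)² dx = 9·π/2 = 9*π/2.
  u² cross terms: 2·(-1)·(3)·∫cos(3x)·sin(2x) dx = -6·(-4/5) = 24/5.
  So ∫_0^π u² dx = π/2 + 9*π/2 + 24/5 = 24/5 + 5*π.
  (u')² squared terms: (3)²·∫sin(3x)² dx = 9·π/2 = 9*π/2;  (6)²·∫cos(2x)² dx = 36·π/2 = 18*π.
  (u')² cross terms: 2·(3)·(6)·∫sin(3x)·cos(2x) dx = 36·(6/5) = 216/5.
  So ∫_0^π (u')² dx = 9*π/2 + 18*π + 216/5 = 216/5 + 45*π/2.
||u||_{H^1}^2 = (24/5 + 5*π) + (216/5 + 45*π/2) = 48 + 55*π/2.


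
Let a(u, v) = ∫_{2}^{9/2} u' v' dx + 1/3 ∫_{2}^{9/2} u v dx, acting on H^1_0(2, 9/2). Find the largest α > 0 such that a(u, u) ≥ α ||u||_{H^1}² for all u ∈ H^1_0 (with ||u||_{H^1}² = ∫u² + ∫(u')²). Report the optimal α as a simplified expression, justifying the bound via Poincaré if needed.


α = (25 + 12*π^2)/(3*(25 + 4*π^2))

Coercivity of a(·,·) on H^1_0(2, 9/2) means a(u, u) ≥ α ||u||_{H^1}² for every u ∈ H^1_0.
The interval has length L = 5/2, and Poincaré/coercivity depend only on L. Here a(u, u) = ∫(u')² + (1/3)·∫u².
Here 0 < c = 1/3 < 1. The condition a(u,u) ≥ α||u||_{H^1}² reads (1−α)∫(u')² ≥ (α−c)∫u². Any admissible α is ≤ 1 (rapidly oscillating u have ∫u²/∫(u')² → 0), and α = 1 would force 0 ≥ (1−c)∫u², impossible since c < 1; so 1−α > 0. By the sharp Poincaré inequality on H^1_0 of an interval of length L, ∫(u')² ≥ (π/L)²∫u² with equality for the first sine mode sin(π(x−x₀)/L) (x₀ the left endpoint), so the inequality holds for all u iff (1−α)(π/L)² ≥ α − c, i.e. α ≤ ((π/L)² + c)/((π/L)² + 1) = (1 + c(L/π)²)/(1 + (L/π)²). With (π/L)² = 4*π^2/25 and c = 1/3, the largest admissible constant is α = ((π/L)² + c)/((π/L)² + 1).
Simplifying, α = (25 + 12*π^2)/(3*(25 + 4*π^2)).


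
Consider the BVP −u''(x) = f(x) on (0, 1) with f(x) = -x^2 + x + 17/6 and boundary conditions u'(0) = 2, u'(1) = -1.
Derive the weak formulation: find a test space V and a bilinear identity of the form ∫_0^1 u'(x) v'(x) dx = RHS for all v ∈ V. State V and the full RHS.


V = H^1(0, 1) (v unrestricted at boundary; u is determined up to an additive constant); weak form: ∫_0^1 u'v' dx = ∫_0^1 (-x^2 + x + 17/6) v dx − v(1) − 2·v(0) for all v ∈ V.

Multiply both sides by a test function v and integrate from 0 to 1:
  ∫_0^1 −u''(x) v(x) dx = ∫_0^1 f(x) v(x) dx.
Integrate the LHS by parts once:
  ∫_0^1 −u'' v dx = −[u'(x) v(x)]_0^1 + ∫_0^1 u'(x) v'(x) dx.
Thus ∫_0^1 u'(x) v'(x) dx = ∫_0^1 f(x) v(x) dx + [u'(x) v(x)]_0^1.
Choose V so that boundary terms are either known or forced to vanish.
u has inhomogeneous Neumann u'(0) = 2, u'(1) = -1. [u' v]_0^1 = (-1)·v(1) − (2)·v(0) = − v(1) − 2·v(0). Take V = H^1(0, 1); boundary term becomes part of RHS.
Weak formulation: find u (satisfying any essential BC) such that ∫_0^1 u'(x) v'(x) dx = ∫_0^1 f v dx − v(1) − 2·v(0) for all v ∈ V (Neumann data are natural BCs: they enter the RHS as boundary terms).
Substituting f(x) = -x^2 + x + 17/6, the right-hand side is ∫_0^1 (-x^2 + x + 17/6) v dx − v(1) − 2·v(0).
Compatibility check (pure Neumann): taking v ≡ 1 ∈ V gives 0 = ∫_0^1 f dx + (-1) − (2), i.e. ∫_0^1 f dx must equal u'(0) − u'(1) = 3. Indeed ∫_0^1 (-x^2 + x + 17/6) dx = 3, so the data are compatible. The solution is then unique only up to an additive constant (fix it e.g. by requiring ∫_0^1 u dx = 0).


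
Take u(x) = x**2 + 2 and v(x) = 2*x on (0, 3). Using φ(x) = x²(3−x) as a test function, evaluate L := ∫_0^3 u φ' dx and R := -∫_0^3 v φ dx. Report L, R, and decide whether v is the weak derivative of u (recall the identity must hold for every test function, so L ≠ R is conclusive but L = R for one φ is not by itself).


LHS = -243/10, RHS = -243/10. Yes, v = u' weakly.

u(x) = x**2 + 2, classical derivative u'(x) = 2*x.
φ(x) = x²(3−x), so φ'(x) = 3*x*(2 - x).
Note φ(0) = φ(3) = 0, so the boundary term u·φ vanishes.
LHS = ∫_0^3 u(x) φ'(x) dx = ∫_0^3 (-3*x^4 + 6*x^3 - 6*x^2 + 12*x) dx. Term by term:
  ∫_0^3 -3*x^4 dx = -729/5;  ∫_0^3 6*x^3 dx = 243/2;  ∫_0^3 -6*x^2 dx = -54;
  ∫_0^3 12*x dx = 54.
Sum: -729/5 + 243/2 − 54 + 54 = -243/10.
So LHS = -243/10.
∫_0^3 v(x) φ(x) dx = ∫_0^3 (-2*x^4 + 6*x^3) dx. Term by term:
  ∫_0^3 -2*x^4 dx = -486/5;  ∫_0^3 6*x^3 dx = 243/2.
Sum: -486/5 + 243/2 = 243/10.
So RHS = -∫_0^3 v(x) φ(x) dx = -243/10.
LHS = RHS, so the identity holds for this test φ.
Moreover u is smooth here and v(x) = u'(x) = 2*x pointwise, so the identity holds for every test function. Hence v is the weak derivative of u.


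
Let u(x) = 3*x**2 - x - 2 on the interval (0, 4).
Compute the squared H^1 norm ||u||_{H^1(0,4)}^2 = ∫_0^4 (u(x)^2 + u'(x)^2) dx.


||u||_{H^1}^2 = 29228/15

The H^1 norm (squared) on an interval (0, L) is
  ||u||_{H^1}^2 = ∫_0^L u(x)^2 dx + ∫_0^L u'(x)^2 dx.
Compute u'(x) = 6*x - 1.
Then u(x)^2 = 9*x**4 - 6*x**3 - 11*x**2 + 4*x + 4 and u'(x)^2 = 36*x**2 - 12*x + 1.
Integrate each monomial from 0 to 4 using ∫_0^4 c·x^n dx = c·4^(n+1)/(n+1):
  ∫_0^4 u(x)^2 dx = ∫_0^4 (9*x^4 - 6*x^3 - 11*x^2 + 4*x + 4) dx. Term by term:
    ∫_0^4 9*x^4 dx = 9216/5;  ∫_0^4 -6*x^3 dx = -384;  ∫_0^4 -11*x^2 dx = -704/3;
    ∫_0^4 4*x dx = 32;  ∫_0^4 4 dx = 16.
  Sum: 9216/5 − 384 − 704/3 + 32 + 16 = 19088/15.
  ∫_0^4 u'(x)^2 dx = ∫_0^4 (36*x^2 - 12*x + 1) dx. Term by term:
    ∫_0^4 36*x^2 dx = 768;  ∫_0^4 -12*x dx = -96;  ∫_0^4 1 dx = 4.
  Sum: 768 − 96 + 4 = 676.
Adding: ||u||_{H^1}^2 = 19088/15 + 676 = 29228/15.


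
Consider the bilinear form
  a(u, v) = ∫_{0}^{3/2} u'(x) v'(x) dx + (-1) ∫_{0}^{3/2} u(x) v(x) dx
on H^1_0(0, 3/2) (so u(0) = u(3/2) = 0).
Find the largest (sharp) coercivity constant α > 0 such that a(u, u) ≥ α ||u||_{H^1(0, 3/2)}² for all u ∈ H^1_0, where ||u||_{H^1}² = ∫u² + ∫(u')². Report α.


α = (-9 + 4*π^2)/(9 + 4*π^2)

Coercivity of a(·,·) on H^1_0(0, 3/2) means a(u, u) ≥ α ||u||_{H^1}² for every u ∈ H^1_0.
The interval has length L = 3/2, and Poincaré/coercivity depend only on L. Here a(u, u) = ∫(u')² + (-1)·∫u².
Here c = -1 < 0 with |c| < (π/L)² = 4*π^2/9, so coercivity still holds. The condition a(u,u) ≥ α||u||_{H^1}² reads (1−α)∫(u')² ≥ (α−c)∫u². Any admissible α is ≤ 1 (rapidly oscillating u have ∫u²/∫(u')² → 0), and α = 1 would force 0 ≥ (1−c)∫u², impossible since c < 1; so 1−α > 0. By the sharp Poincaré inequality on H^1_0 of an interval of length L, ∫(u')² ≥ (π/L)²∫u² with equality for the first sine mode sin(π(x−x₀)/L) (x₀ the left endpoint), so the inequality holds for all u iff (1−α)(π/L)² ≥ α − c, i.e. α ≤ ((π/L)² + c)/((π/L)² + 1) = (1 + c(L/π)²)/(1 + (L/π)²). (Direct route, valid since c ≤ 0: Poincaré gives c∫u² ≥ c(L/π)²∫(u')², so a(u,u) ≥ (1 + c(L/π)²)∫(u')², while ||u||_{H^1}² ≤ (1 + (L/π)²)∫(u')²; dividing yields the same α.) With (π/L)² = 4*π^2/9 and c = -1, the largest admissible constant is α = ((π/L)² + c)/((π/L)² + 1).
Simplifying, α = (-9 + 4*π^2)/(9 + 4*π^2).


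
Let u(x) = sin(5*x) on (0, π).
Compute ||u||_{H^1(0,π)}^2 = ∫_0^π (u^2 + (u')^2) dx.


||u||_{H^1(0,π)}^2 = 13*π

u'(x) = 5*cos(5*x).
Expand u² and (u')² and integrate term by term on (0, π), using: for integers n ≥ 1, ∫_0^π sin²(nx) dx = ∫_0^π cos²(nx) dx = π/2; for n ≠ n', ∫_0^π sin(nx)sin(n'x) dx = ∫_0^π cos(nx)cos(n'x) dx = 0; and by product-to-sum, ∫_0^π sin(nx)cos(n'x) dx = ½∫_0^π [sin((n+n')x) + sin((n−n')x)] dx, which is 0 when n+n' is even and 2n/(n²−n'²) when n+n' is odd (it need not vanish on (0, π)).
  u² squared terms: (1)²·∫sin(5x)² dx = 1·π/2 = π/2.
  So ∫_0^π u² dx = π/2.
  (u')² squared terms: (5)²·∫cos(5x)² dx = 25·π/2 = 25*π/2.
  So ∫_0^π (u')² dx = 25*π/2.
||u||_{H^1}^2 = (π/2) + (25*π/2) = 13*π.


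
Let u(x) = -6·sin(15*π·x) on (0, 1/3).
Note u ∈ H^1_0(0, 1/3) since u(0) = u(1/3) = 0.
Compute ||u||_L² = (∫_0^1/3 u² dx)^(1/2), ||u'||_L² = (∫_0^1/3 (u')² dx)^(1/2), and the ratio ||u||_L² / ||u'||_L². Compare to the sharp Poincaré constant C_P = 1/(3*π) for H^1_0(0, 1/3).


||u||_L² / ||u'||_L² = 1/(15*π) < C_P = 1/(3*π).

u(x) = -6·sin(15*π·x), so u'(x) = -90*π*cos(15*π*x).
Writing u(x) = A·sin(kπx/L) with A = -6 and k = 5, use ∫_0^L sin²(kπx/L) dx = L/2 and ∫_0^L cos²(kπx/L) dx = L/2.
u² = 36·sin²(15*π·x) and (u')² = 8100*π^2·cos²(15*π·x), and each of sin², cos² integrates to L/2 = 1/6 over (0, 1/3).
∫_0^1/3 u² dx = 6, so ||u||_L² = sqrt(6).
∫_0^1/3 (u')² dx = 1350*π^2, so ||u'||_L² = 15*sqrt(6)*π.
Ratio ||u||_L² / ||u'||_L² = 1/(15*π).
Sharp Poincaré constant on H^1_0(0, 1/3) is C_P = L/π = 1/(3*π), achieved by sin(3*π·x).
This is the k = 5 harmonic; the ratio L/(kπ) is strictly less than C_P = L/π, consistent with the sharp inequality ||u||_L² ≤ C_P ||u'||_L².


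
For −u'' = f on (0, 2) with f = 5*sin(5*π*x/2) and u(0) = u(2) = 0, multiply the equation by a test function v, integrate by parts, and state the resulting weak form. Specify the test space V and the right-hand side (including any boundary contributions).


V = H^1_0(0, 2) (so v(0) = v(2) = 0); weak form: ∫_0^2 u'v' dx = ∫_0^2 (5*sin(5*π*x/2)) v dx for all v ∈ V.

Multiply both sides by a test function v and integrate from 0 to 2:
  ∫_0^2 −u''(x) v(x) dx = ∫_0^2 f(x) v(x) dx.
Integrate the LHS by parts once:
  ∫_0^2 −u'' v dx = −[u'(x) v(x)]_0^2 + ∫_0^2 u'(x) v'(x) dx.
Thus ∫_0^2 u'(x) v'(x) dx = ∫_0^2 f(x) v(x) dx + [u'(x) v(x)]_0^2.
Choose V so that boundary terms are either known or forced to vanish.
u is Dirichlet: u(0) = u(2) = 0. Let V = H^1_0(0, 2); then v(0) = v(2) = 0, and [u' v]_0^2 = 0.
Weak formulation: find u (satisfying any essential BC) such that ∫_0^2 u'(x) v'(x) dx = ∫_0^2 f v dx for all v ∈ V.
Substituting f(x) = 5*sin(5*π*x/2), the right-hand side is ∫_0^2 (5*sin(5*π*x/2)) v dx.


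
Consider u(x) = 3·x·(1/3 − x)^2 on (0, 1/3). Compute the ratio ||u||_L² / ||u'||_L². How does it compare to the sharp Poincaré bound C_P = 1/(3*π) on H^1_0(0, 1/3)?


||u||_L² / ||u'||_L² = sqrt(14)/42 < C_P = 1/(3*π).

u(x) = 3·x·(1/3 − x)^2, so u'(x) = (x - 1/3)*(9*x - 1).
u(x) = 3·x·(1/3 − x)^2 vanishes at x = 0 and x = 1/3, so u ∈ H^1_0(0, 1/3). Differentiate via the product rule and integrate the resulting polynomials term by term.
  ∫_0^1/3 u² dx = ∫_0^1/3 (9*x^6 - 12*x^5 + 6*x^4 - 4*x^3/3 + x^2/9) dx. Term by term:
    ∫_0^1/3 9*x^6 dx = 1/1701;  ∫_0^1/3 -12*x^5 dx = -2/729;  ∫_0^1/3 6*x^4 dx = 2/405;
    ∫_0^1/3 -4*x^3/3 dx = -1/243;  ∫_0^1/3 x^2/9 dx = 1/729.
  Sum: 1/1701 − 2/729 + 2/405 − 1/243 + 1/729 = 1/25515.
  ∫_0^1/3 (u')² dx = ∫_0^1/3 (81*x^4 - 72*x^3 + 22*x^2 - 8*x/3 + 1/9) dx. Term by term:
    ∫_0^1/3 81*x^4 dx = 1/15;  ∫_0^1/3 -72*x^3 dx = -2/9;  ∫_0^1/3 22*x^2 dx = 22/81;
    ∫_0^1/3 -8*x/3 dx = -4/27;  ∫_0^1/3 1/9 dx = 1/27.
  Sum: 1/15 − 2/9 + 22/81 − 4/27 + 1/27 = 2/405.
∫_0^1/3 u² dx = 1/25515, so ||u||_L² = sqrt(35)/945.
∫_0^1/3 (u')² dx = 2/405, so ||u'||_L² = sqrt(10)/45.
Ratio ||u||_L² / ||u'||_L² = sqrt(14)/42.
Sharp Poincaré constant on H^1_0(0, 1/3) is C_P = L/π = 1/(3*π), achieved by sin(3*π·x).
A polynomial bump cannot attain the sharp Poincaré constant (only the first sine eigenfunction does), so the ratio is strictly less than C_P, consistent with ||u||_L² ≤ C_P ||u'||_L².


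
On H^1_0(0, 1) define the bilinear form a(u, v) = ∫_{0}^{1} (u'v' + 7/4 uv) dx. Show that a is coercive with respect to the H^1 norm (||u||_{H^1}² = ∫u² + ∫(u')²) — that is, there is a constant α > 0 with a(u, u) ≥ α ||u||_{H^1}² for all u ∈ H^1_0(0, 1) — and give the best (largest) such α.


α = 1

Coercivity of a(·,·) on H^1_0(0, 1) means a(u, u) ≥ α ||u||_{H^1}² for every u ∈ H^1_0.
The interval has length L = 1, and Poincaré/coercivity depend only on L. Here a(u, u) = ∫(u')² + (7/4)·∫u².
Here c = 7/4 ≥ 1, so a(u,u) = ∫(u')² + c∫u² ≥ ∫(u')² + ∫u² = ||u||_{H^1}², i.e. α = 1 works. No larger α is possible: a(u,u) ≥ α||u||_{H^1}² means (1−α)∫(u')² ≥ (α−c)∫u², and for the modes u_n = sin(nπ(x−x₀)/L) (x₀ the left endpoint) one has ∫u_n²/∫(u_n')² = (L/(nπ))² → 0, so a(u_n,u_n)/||u_n||_{H^1}² → 1. Hence the optimal constant is α = 1.
Therefore α = 1.


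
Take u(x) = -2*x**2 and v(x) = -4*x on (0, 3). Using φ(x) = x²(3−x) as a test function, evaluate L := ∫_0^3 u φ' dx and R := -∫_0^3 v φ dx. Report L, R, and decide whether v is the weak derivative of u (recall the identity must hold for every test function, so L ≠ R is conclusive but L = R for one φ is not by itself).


LHS = 243/5, RHS = 243/5. Yes, v = u' weakly.

u(x) = -2*x**2, classical derivative u'(x) = -4*x.
φ(x) = x²(3−x), so φ'(x) = 3*x*(2 - x).
Note φ(0) = φ(3) = 0, so the boundary term u·φ vanishes.
LHS = ∫_0^3 u(x) φ'(x) dx = ∫_0^3 (6*x^4 - 12*x^3) dx. Term by term:
  ∫_0^3 6*x^4 dx = 1458/5;  ∫_0^3 -12*x^3 dx = -243.
Sum: 1458/5 − 243 = 243/5.
So LHS = 243/5.
∫_0^3 v(x) φ(x) dx = ∫_0^3 (4*x^4 - 12*x^3) dx. Term by term:
  ∫_0^3 4*x^4 dx = 972/5;  ∫_0^3 -12*x^3 dx = -243.
Sum: 972/5 − 243 = -243/5.
So RHS = -∫_0^3 v(x) φ(x) dx = 243/5.
LHS = RHS, so the identity holds for this test φ.
Moreover u is smooth here and v(x) = u'(x) = -4*x pointwise, so the identity holds for every test function. Hence v is the weak derivative of u.


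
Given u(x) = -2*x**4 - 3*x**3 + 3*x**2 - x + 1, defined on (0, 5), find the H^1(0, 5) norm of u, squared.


||u||_{H^1}^2 = 309577585/126

The H^1 norm (squared) on an interval (0, L) is
  ||u||_{H^1}^2 = ∫_0^L u(x)^2 dx + ∫_0^L u'(x)^2 dx.
Compute u'(x) = -8*x**3 - 9*x**2 + 6*x - 1.
Then u(x)^2 = 4*x**8 + 12*x**7 - 3*x**6 - 14*x**5 + 11*x**4 - 12*x**3 + 7*x**2 - 2*x + 1 and u'(x)^2 = 64*x**6 + 144*x**5 - 15*x**4 - 92*x**3 + 54*x**2 - 12*x + 1.
Integrate each monomial from 0 to 5 using ∫_0^5 c·x^n dx = c·5^(n+1)/(n+1):
  ∫_0^5 u(x)^2 dx = ∫_0^5 (4*x^8 + 12*x^7 - 3*x^6 - 14*x^5 + 11*x^4 - 12*x^3 + 7*x^2 - 2*x + 1) dx. Term by term:
    ∫_0^5 4*x^8 dx = 7812500/9;  ∫_0^5 12*x^7 dx = 1171875/2;  ∫_0^5 -3*x^6 dx = -234375/7;
    ∫_0^5 -14*x^5 dx = -109375/3;  ∫_0^5 11*x^4 dx = 6875;  ∫_0^5 -12*x^3 dx = -1875;
    ∫_0^5 7*x^2 dx = 875/3;  ∫_0^5 -2*x dx = -25;  ∫_0^5 1 dx = 5.
  Sum: 7812500/9 + 1171875/2 − 234375/7 − 109375/3 + 6875 − 1875 + 875/3 − 25 + 5 = 175054855/126.
  ∫_0^5 u'(x)^2 dx = ∫_0^5 (64*x^6 + 144*x^5 - 15*x^4 - 92*x^3 + 54*x^2 - 12*x + 1) dx. Term by term:
    ∫_0^5 64*x^6 dx = 5000000/7;  ∫_0^5 144*x^5 dx = 375000;  ∫_0^5 -15*x^4 dx = -9375;
    ∫_0^5 -92*x^3 dx = -14375;  ∫_0^5 54*x^2 dx = 2250;  ∫_0^5 -12*x dx = -150;
    ∫_0^5 1 dx = 5.
  Sum: 5000000/7 + 375000 − 9375 − 14375 + 2250 − 150 + 5 = 7473485/7.
Adding: ||u||_{H^1}^2 = 175054855/126 + 7473485/7 = 309577585/126.


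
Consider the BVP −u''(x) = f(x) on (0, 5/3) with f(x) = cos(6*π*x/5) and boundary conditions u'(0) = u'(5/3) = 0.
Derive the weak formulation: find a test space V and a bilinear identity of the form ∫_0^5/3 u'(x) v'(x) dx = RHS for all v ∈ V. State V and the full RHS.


V = H^1(0, 5/3) (no boundary constraint on v; u is determined up to an additive constant); weak form: ∫_0^5/3 u'v' dx = ∫_0^5/3 (cos(6*π*x/5)) v dx for all v ∈ V.

Multiply both sides by a test function v and integrate from 0 to 5/3:
  ∫_0^5/3 −u''(x) v(x) dx = ∫_0^5/3 f(x) v(x) dx.
Integrate the LHS by parts once:
  ∫_0^5/3 −u'' v dx = −[u'(x) v(x)]_0^5/3 + ∫_0^5/3 u'(x) v'(x) dx.
Thus ∫_0^5/3 u'(x) v'(x) dx = ∫_0^5/3 f(x) v(x) dx + [u'(x) v(x)]_0^5/3.
Choose V so that boundary terms are either known or forced to vanish.
u has homogeneous Neumann: u'(0) = u'(5/3) = 0. So [u' v]_0^5/3 = 0·v(5/3) − 0·v(0) = 0 for any v; take V = H^1(0, 5/3).
Weak formulation: find u (satisfying any essential BC) such that ∫_0^5/3 u'(x) v'(x) dx = ∫_0^5/3 f v dx for all v ∈ V (homogeneous Neumann, so boundary terms vanish).
Substituting f(x) = cos(6*π*x/5), the right-hand side is ∫_0^5/3 (cos(6*π*x/5)) v dx.
Compatibility check (pure Neumann): taking v ≡ 1 ∈ V gives 0 = ∫_0^5/3 f dx + (0) − (0), i.e. ∫_0^5/3 f dx must equal u'(0) − u'(5/3) = 0. Indeed ∫_0^5/3 (cos(6*π*x/5)) dx = 0, so the data are compatible. The solution is then unique only up to an additive constant (fix it e.g. by requiring ∫_0^5/3 u dx = 0).


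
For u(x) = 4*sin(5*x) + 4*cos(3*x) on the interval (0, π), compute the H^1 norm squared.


||u||_{H^1(0,π)}^2 = 288*π

u'(x) = -12*sin(3*x) + 20*cos(5*x).
Expand u² and (u')² and integrate term by term on (0, π), using: for integers n ≥ 1, ∫_0^π sin²(nx) dx = ∫_0^π cos²(nx) dx = π/2; for n ≠ n', ∫_0^π sin(nx)sin(n'x) dx = ∫_0^π cos(nx)cos(n'x) dx = 0; and by product-to-sum, ∫_0^π sin(nx)cos(n'x) dx = ½∫_0^π [sin((n+n')x) + sin((n−n')x)] dx, which is 0 when n+n' is even and 2n/(n²−n'²) when n+n' is odd (it need not vanish on (0, π)).
  u² squared terms: (4)²·∫cos(3x)² dx = 16·π/2 = 8*π;  (4)²·∫sin(5x)² dx = 16·π/2 = 8*π.
  u² cross terms: 2·(4)·(4)·∫cos(3x)·sin(5x) dx = 32·(0) = 0.
  So ∫_0^π u² dx = 8*π + 8*π + 0 = 16*π.
  (u')² squared terms: (-12)²·∫sin(3x)² dx = 144·π/2 = 72*π;  (20)²·∫cos(5x)² dx = 400·π/2 = 200*π.
  (u')² cross terms: 2·(-12)·(20)·∫sin(3x)·cos(5x) dx = -480·(0) = 0.
  So ∫_0^π (u')² dx = 72*π + 200*π + 0 = 272*π.
||u||_{H^1}^2 = (16*π) + (272*π) = 288*π.


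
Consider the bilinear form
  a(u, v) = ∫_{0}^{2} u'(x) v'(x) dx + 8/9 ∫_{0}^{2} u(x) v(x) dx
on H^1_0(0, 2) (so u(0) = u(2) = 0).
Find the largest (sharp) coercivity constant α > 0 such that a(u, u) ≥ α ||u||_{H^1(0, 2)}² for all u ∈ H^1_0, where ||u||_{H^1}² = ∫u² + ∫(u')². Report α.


α = (32/9 + π^2)/(4 + π^2)

Coercivity of a(·,·) on H^1_0(0, 2) means a(u, u) ≥ α ||u||_{H^1}² for every u ∈ H^1_0.
The interval has length L = 2, and Poincaré/coercivity depend only on L. Here a(u, u) = ∫(u')² + (8/9)·∫u².
Here 0 < c = 8/9 < 1. The condition a(u,u) ≥ α||u||_{H^1}² reads (1−α)∫(u')² ≥ (α−c)∫u². Any admissible α is ≤ 1 (rapidly oscillating u have ∫u²/∫(u')² → 0), and α = 1 would force 0 ≥ (1−c)∫u², impossible since c < 1; so 1−α > 0. By the sharp Poincaré inequality on H^1_0 of an interval of length L, ∫(u')² ≥ (π/L)²∫u² with equality for the first sine mode sin(π(x−x₀)/L) (x₀ the left endpoint), so the inequality holds for all u iff (1−α)(π/L)² ≥ α − c, i.e. α ≤ ((π/L)² + c)/((π/L)² + 1) = (1 + c(L/π)²)/(1 + (L/π)²). With (π/L)² = π^2/4 and c = 8/9, the largest admissible constant is α = ((π/L)² + c)/((π/L)² + 1).
Simplifying, α = (32/9 + π^2)/(4 + π^2).


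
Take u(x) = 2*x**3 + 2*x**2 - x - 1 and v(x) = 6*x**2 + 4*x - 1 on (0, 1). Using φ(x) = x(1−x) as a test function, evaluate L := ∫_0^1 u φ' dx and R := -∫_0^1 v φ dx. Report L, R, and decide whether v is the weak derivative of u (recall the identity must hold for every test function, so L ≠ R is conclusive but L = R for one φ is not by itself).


LHS = -7/15, RHS = -7/15. Yes, v = u' weakly.

u(x) = 2*x**3 + 2*x**2 - x - 1, classical derivative u'(x) = 6*x**2 + 4*x - 1.
φ(x) = x(1−x), so φ'(x) = 1 - 2*x.
Note φ(0) = φ(1) = 0, so the boundary term u·φ vanishes.
LHS = ∫_0^1 u(x) φ'(x) dx = ∫_0^1 (-4*x^4 - 2*x^3 + 4*x^2 + x - 1) dx. Term by term:
  ∫_0^1 -4*x^4 dx = -4/5;  ∫_0^1 -2*x^3 dx = -1/2;  ∫_0^1 4*x^2 dx = 4/3;
  ∫_0^1 x dx = 1/2;  ∫_0^1 -1 dx = -1.
Sum: -4/5 − 1/2 + 4/3 + 1/2 − 1 = -7/15.
So LHS = -7/15.
∫_0^1 v(x) φ(x) dx = ∫_0^1 (-6*x^4 + 2*x^3 + 5*x^2 - x) dx. Term by term:
  ∫_0^1 -6*x^4 dx = -6/5;  ∫_0^1 2*x^3 dx = 1/2;  ∫_0^1 5*x^2 dx = 5/3;
  ∫_0^1 -x dx = -1/2.
Sum: -6/5 + 1/2 + 5/3 − 1/2 = 7/15.
So RHS = -∫_0^1 v(x) φ(x) dx = -7/15.
LHS = RHS, so the identity holds for this test φ.
Moreover u is smooth here and v(x) = u'(x) = 6*x**2 + 4*x - 1 pointwise, so the identity holds for every test function. Hence v is the weak derivative of u.


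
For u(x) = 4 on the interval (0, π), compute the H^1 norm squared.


||u||_{H^1(0,π)}^2 = 16*π

u'(x) = 0.
Expand u² and (u')² and integrate term by term on (0, π), using: for integers n ≥ 1, ∫_0^π sin²(nx) dx = ∫_0^π cos²(nx) dx = π/2; for n ≠ n', ∫_0^π sin(nx)sin(n'x) dx = ∫_0^π cos(nx)cos(n'x) dx = 0; and by product-to-sum, ∫_0^π sin(nx)cos(n'x) dx = ½∫_0^π [sin((n+n')x) + sin((n−n')x)] dx, which is 0 when n+n' is even and 2n/(n²−n'²) when n+n' is odd (it need not vanish on (0, π)). For the constant mode: ∫_0^π 1 dx = π, ∫_0^π cos(nx) dx = 0, ∫_0^π sin(nx) dx = (1−(−1)^n)/n.
  u² squared terms: (4)²·∫1 dx = 16·π = 16*π.
  So ∫_0^π u² dx = 16*π.
  u' ≡ 0, so ∫_0^π (u')² dx = 0.
||u||_{H^1}^2 = (16*π) + (0) = 16*π.


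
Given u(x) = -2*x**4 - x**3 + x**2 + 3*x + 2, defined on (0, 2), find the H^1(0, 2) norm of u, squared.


||u||_{H^1}^2 = 454414/315

The H^1 norm (squared) on an interval (0, L) is
  ||u||_{H^1}^2 = ∫_0^L u(x)^2 dx + ∫_0^L u'(x)^2 dx.
Compute u'(x) = -8*x**3 - 3*x**2 + 2*x + 3.
Then u(x)^2 = 4*x**8 + 4*x**7 - 3*x**6 - 14*x**5 - 13*x**4 + 2*x**3 + 13*x**2 + 12*x + 4 and u'(x)^2 = 64*x**6 + 48*x**5 - 23*x**4 - 60*x**3 - 14*x**2 + 12*x + 9.
Integrate each monomial from 0 to 2 using ∫_0^2 c·x^n dx = c·2^(n+1)/(n+1):
  ∫_0^2 u(x)^2 dx = ∫_0^2 (4*x^8 + 4*x^7 - 3*x^6 - 14*x^5 - 13*x^4 + 2*x^3 + 13*x^2 + 12*x + 4) dx. Term by term:
    ∫_0^2 4*x^8 dx = 2048/9;  ∫_0^2 4*x^7 dx = 128;  ∫_0^2 -3*x^6 dx = -384/7;
    ∫_0^2 -14*x^5 dx = -448/3;  ∫_0^2 -13*x^4 dx = -416/5;  ∫_0^2 2*x^3 dx = 8;
    ∫_0^2 13*x^2 dx = 104/3;  ∫_0^2 12*x dx = 24;  ∫_0^2 4 dx = 8.
  Sum: 2048/9 + 128 − 384/7 − 448/3 − 416/5 + 8 + 104/3 + 24 + 8 = 44992/315.
  ∫_0^2 u'(x)^2 dx = ∫_0^2 (64*x^6 + 48*x^5 - 23*x^4 - 60*x^3 - 14*x^2 + 12*x + 9) dx. Term by term:
    ∫_0^2 64*x^6 dx = 8192/7;  ∫_0^2 48*x^5 dx = 512;  ∫_0^2 -23*x^4 dx = -736/5;
    ∫_0^2 -60*x^3 dx = -240;  ∫_0^2 -14*x^2 dx = -112/3;  ∫_0^2 12*x dx = 24;
    ∫_0^2 9 dx = 18.
  Sum: 8192/7 + 512 − 736/5 − 240 − 112/3 + 24 + 18 = 136474/105.
Adding: ||u||_{H^1}^2 = 44992/315 + 136474/105 = 454414/315.


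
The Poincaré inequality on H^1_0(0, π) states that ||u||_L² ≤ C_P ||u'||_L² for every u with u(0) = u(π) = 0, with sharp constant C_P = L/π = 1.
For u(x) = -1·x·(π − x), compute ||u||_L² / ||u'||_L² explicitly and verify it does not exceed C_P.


||u||_L² / ||u'||_L² = sqrt(10)*π/10 < C_P = 1.

u(x) = -1·x·(π − x), so u'(x) = 2*x - π.
u(x) = -1·x·(π − x) vanishes at x = 0 and x = π, so u ∈ H^1_0(0, π). Differentiate via the product rule and integrate the resulting polynomials term by term.
  ∫_0^π u² dx = ∫_0^π (x^4 - 2*π*x^3 + π^2*x^2) dx. Term by term:
    ∫_0^π x^4 dx = π^5/5;  ∫_0^π -2*π*x^3 dx = -π^5/2;  ∫_0^π π^2*x^2 dx = π^5/3.
  Sum: π^5/5 − π^5/2 + π^5/3 = π^5/30.
  ∫_0^π (u')² dx = ∫_0^π (4*x^2 - 4*π*x + π^2) dx. Term by term:
    ∫_0^π 4*x^2 dx = 4*π^3/3;  ∫_0^π -4*π*x dx = -2*π^3;  ∫_0^π π^2 dx = π^3.
  Sum: 4*π^3/3 − 2*π^3 + π^3 = π^3/3.
∫_0^π u² dx = π^5/30, so ||u||_L² = sqrt(30)*π^(5/2)/30.
∫_0^π (u')² dx = π^3/3, so ||u'||_L² = sqrt(3)*π^(3/2)/3.
Ratio ||u||_L² / ||u'||_L² = sqrt(10)*π/10.
Sharp Poincaré constant on H^1_0(0, π) is C_P = L/π = 1, achieved by sin(x).
A polynomial bump cannot attain the sharp Poincaré constant (only the first sine eigenfunction does), so the ratio is strictly less than C_P, consistent with ||u||_L² ≤ C_P ||u'||_L².


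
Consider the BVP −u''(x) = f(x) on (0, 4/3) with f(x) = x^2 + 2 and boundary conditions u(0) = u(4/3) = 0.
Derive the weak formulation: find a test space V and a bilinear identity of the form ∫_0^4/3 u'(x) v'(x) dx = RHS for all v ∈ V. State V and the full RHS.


V = H^1_0(0, 4/3) (so v(0) = v(4/3) = 0); weak form: ∫_0^4/3 u'v' dx = ∫_0^4/3 (x^2 + 2) v dx for all v ∈ V.

Multiply both sides by a test function v and integrate from 0 to 4/3:
  ∫_0^4/3 −u''(x) v(x) dx = ∫_0^4/3 f(x) v(x) dx.
Integrate the LHS by parts once:
  ∫_0^4/3 −u'' v dx = −[u'(x) v(x)]_0^4/3 + ∫_0^4/3 u'(x) v'(x) dx.
Thus ∫_0^4/3 u'(x) v'(x) dx = ∫_0^4/3 f(x) v(x) dx + [u'(x) v(x)]_0^4/3.
Choose V so that boundary terms are either known or forced to vanish.
u is Dirichlet: u(0) = u(4/3) = 0. Let V = H^1_0(0, 4/3); then v(0) = v(4/3) = 0, and [u' v]_0^4/3 = 0.
Weak formulation: find u (satisfying any essential BC) such that ∫_0^4/3 u'(x) v'(x) dx = ∫_0^4/3 f v dx for all v ∈ V.
Substituting f(x) = x^2 + 2, the right-hand side is ∫_0^4/3 (x^2 + 2) v dx.


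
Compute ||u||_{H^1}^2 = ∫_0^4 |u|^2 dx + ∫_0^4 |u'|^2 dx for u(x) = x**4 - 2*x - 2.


||u||_{H^1}^2 = 19587872/315

The H^1 norm (squared) on an interval (0, L) is
  ||u||_{H^1}^2 = ∫_0^L u(x)^2 dx + ∫_0^L u'(x)^2 dx.
Compute u'(x) = 4*x**3 - 2.
Then u(x)^2 = x**8 - 4*x**5 - 4*x**4 + 4*x**2 + 8*x + 4 and u'(x)^2 = 16*x**6 - 16*x**3 + 4.
Integrate each monomial from 0 to 4 using ∫_0^4 c·x^n dx = c·4^(n+1)/(n+1):
  ∫_0^4 u(x)^2 dx = ∫_0^4 (x^8 - 4*x^5 - 4*x^4 + 4*x^2 + 8*x + 4) dx. Term by term:
    ∫_0^4 x^8 dx = 262144/9;  ∫_0^4 -4*x^5 dx = -8192/3;  ∫_0^4 -4*x^4 dx = -4096/5;
    ∫_0^4 4*x^2 dx = 256/3;  ∫_0^4 8*x dx = 64;  ∫_0^4 4 dx = 16.
  Sum: 262144/9 − 8192/3 − 4096/5 + 256/3 + 64 + 16 = 1158416/45.
  ∫_0^4 u'(x)^2 dx = ∫_0^4 (16*x^6 - 16*x^3 + 4) dx. Term by term:
    ∫_0^4 16*x^6 dx = 262144/7;  ∫_0^4 -16*x^3 dx = -1024;  ∫_0^4 4 dx = 16.
  Sum: 262144/7 − 1024 + 16 = 255088/7.
Adding: ||u||_{H^1}^2 = 1158416/45 + 255088/7 = 19587872/315.


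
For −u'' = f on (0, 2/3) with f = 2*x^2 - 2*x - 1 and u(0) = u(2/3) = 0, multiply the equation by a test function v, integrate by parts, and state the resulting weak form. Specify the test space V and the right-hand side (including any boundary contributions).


V = H^1_0(0, 2/3) (so v(0) = v(2/3) = 0); weak form: ∫_0^2/3 u'v' dx = ∫_0^2/3 (2*x^2 - 2*x - 1) v dx for all v ∈ V.

Multiply both sides by a test function v and integrate from 0 to 2/3:
  ∫_0^2/3 −u''(x) v(x) dx = ∫_0^2/3 f(x) v(x) dx.
Integrate the LHS by parts once:
  ∫_0^2/3 −u'' v dx = −[u'(x) v(x)]_0^2/3 + ∫_0^2/3 u'(x) v'(x) dx.
Thus ∫_0^2/3 u'(x) v'(x) dx = ∫_0^2/3 f(x) v(x) dx + [u'(x) v(x)]_0^2/3.
Choose V so that boundary terms are either known or forced to vanish.
u is Dirichlet: u(0) = u(2/3) = 0. Let V = H^1_0(0, 2/3); then v(0) = v(2/3) = 0, and [u' v]_0^2/3 = 0.
Weak formulation: find u (satisfying any essential BC) such that ∫_0^2/3 u'(x) v'(x) dx = ∫_0^2/3 f v dx for all v ∈ V.
Substituting f(x) = 2*x^2 - 2*x - 1, the right-hand side is ∫_0^2/3 (2*x^2 - 2*x - 1) v dx.


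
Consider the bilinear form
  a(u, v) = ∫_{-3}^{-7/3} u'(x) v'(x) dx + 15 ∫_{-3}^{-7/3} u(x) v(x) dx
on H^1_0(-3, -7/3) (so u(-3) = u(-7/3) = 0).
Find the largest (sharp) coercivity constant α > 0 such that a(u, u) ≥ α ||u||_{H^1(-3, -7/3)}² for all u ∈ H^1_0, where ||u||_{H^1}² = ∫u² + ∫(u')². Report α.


α = 1

Coercivity of a(·,·) on H^1_0(-3, -7/3) means a(u, u) ≥ α ||u||_{H^1}² for every u ∈ H^1_0.
The interval has length L = 2/3, and Poincaré/coercivity depend only on L. Here a(u, u) = ∫(u')² + (15)·∫u².
Here c = 15 ≥ 1, so a(u,u) = ∫(u')² + c∫u² ≥ ∫(u')² + ∫u² = ||u||_{H^1}², i.e. α = 1 works. No larger α is possible: a(u,u) ≥ α||u||_{H^1}² means (1−α)∫(u')² ≥ (α−c)∫u², and for the modes u_n = sin(nπ(x−x₀)/L) (x₀ the left endpoint) one has ∫u_n²/∫(u_n')² = (L/(nπ))² → 0, so a(u_n,u_n)/||u_n||_{H^1}² → 1. Hence the optimal constant is α = 1.
Therefore α = 1.


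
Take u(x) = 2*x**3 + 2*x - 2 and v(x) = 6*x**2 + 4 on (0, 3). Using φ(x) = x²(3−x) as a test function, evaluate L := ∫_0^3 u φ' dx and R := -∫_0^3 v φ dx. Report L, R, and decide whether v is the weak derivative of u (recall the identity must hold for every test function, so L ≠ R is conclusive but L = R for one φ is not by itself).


LHS = -1593/10, RHS = -864/5. No, v is not the weak derivative of u.

u(x) = 2*x**3 + 2*x - 2, classical derivative u'(x) = 6*x**2 + 2.
φ(x) = x²(3−x), so φ'(x) = 3*x*(2 - x).
Note φ(0) = φ(3) = 0, so the boundary term u·φ vanishes.
LHS = ∫_0^3 u(x) φ'(x) dx = ∫_0^3 (-6*x^5 + 12*x^4 - 6*x^3 + 18*x^2 - 12*x) dx. Term by term:
  ∫_0^3 -6*x^5 dx = -729;  ∫_0^3 12*x^4 dx = 2916/5;  ∫_0^3 -6*x^3 dx = -243/2;
  ∫_0^3 18*x^2 dx = 162;  ∫_0^3 -12*x dx = -54.
Sum: -729 + 2916/5 − 243/2 + 162 − 54 = -1593/10.
So LHS = -1593/10.
∫_0^3 v(x) φ(x) dx = ∫_0^3 (-6*x^5 + 18*x^4 - 4*x^3 + 12*x^2) dx. Term by term:
  ∫_0^3 -6*x^5 dx = -729;  ∫_0^3 18*x^4 dx = 4374/5;  ∫_0^3 -4*x^3 dx = -81;
  ∫_0^3 12*x^2 dx = 108.
Sum: -729 + 4374/5 − 81 + 108 = 864/5.
So RHS = -∫_0^3 v(x) φ(x) dx = -864/5.
LHS − RHS = 27/2 ≠ 0, so the identity fails.
(For a valid weak derivative the identity must hold for EVERY test function, in particular this one. The failure shows v is NOT the weak derivative of u.)
Correct weak derivative would be u'(x) = 6*x**2 + 2.
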